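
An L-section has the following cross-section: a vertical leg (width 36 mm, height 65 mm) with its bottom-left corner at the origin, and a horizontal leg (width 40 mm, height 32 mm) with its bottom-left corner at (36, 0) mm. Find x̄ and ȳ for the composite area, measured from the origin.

x̄ = 31.44 mm, ȳ = 26.67 mm

Part | A | x̄ᵢ | ȳᵢ | A·x̄ᵢ | A·ȳᵢ
vertical leg | 2340.00 | 18.00 | 32.50 | 42120.00 | 76050.00
horizontal leg | 1280.00 | 56.00 | 16.00 | 71680.00 | 20480.00
Σ | 3620.00 |  |  | 113800.00 | 96530.00
x̄ = 113800.00 / 3620.00 = 31.44 mm
ȳ = 96530.00 / 3620.00 = 26.67 mm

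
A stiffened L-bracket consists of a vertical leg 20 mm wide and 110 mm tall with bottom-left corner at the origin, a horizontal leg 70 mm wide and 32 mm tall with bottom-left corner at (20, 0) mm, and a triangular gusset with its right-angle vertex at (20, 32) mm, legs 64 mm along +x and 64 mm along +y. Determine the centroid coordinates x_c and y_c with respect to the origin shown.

x_c = 35.43 mm, y_c = 41.01 mm

Part | A | x̄ᵢ | ȳᵢ | A·x̄ᵢ | A·ȳᵢ
vertical leg | 2200.00 | 10.00 | 55.00 | 22000.00 | 121000.00
horizontal leg | 2240.00 | 55.00 | 16.00 | 123200.00 | 35840.00
gusset | 2048.00 | 41.33 | 53.33 | 84650.67 | 109226.67
Σ | 6488.00 |  |  | 229850.67 | 266066.67
x_c = 229850.67 / 6488.00 = 35.43 mm
y_c = 266066.67 / 6488.00 = 41.01 mm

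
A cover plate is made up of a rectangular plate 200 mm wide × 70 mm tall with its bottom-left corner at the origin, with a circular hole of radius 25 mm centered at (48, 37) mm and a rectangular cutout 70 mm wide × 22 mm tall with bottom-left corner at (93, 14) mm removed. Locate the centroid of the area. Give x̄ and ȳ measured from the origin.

plate: A = 200 × 70 = 14000.00, centroid at (100.00, 35.00).
hole 1: A = −π·25² = -1963.50, centroid at (48.00, 37.00).
hole 2: A = −(70 × 22) = -1540.00, centroid at (128.00, 25.00).
ΣA = 10496.50 mm²
ΣAx̄ = (14000.00)(100.00) + (-1963.50)(48.00) + (-1540.00)(128.00) = 1108632.22 mm³
ΣAȳ = (14000.00)(35.00) + (-1963.50)(37.00) + (-1540.00)(25.00) = 378850.67 mm³
x̄ = 1108632.22 / 10496.50 = 105.62 mm
ȳ = 378850.67 / 10496.50 = 36.09 mm

x̄ = 105.62 mm, ȳ = 36.09 mm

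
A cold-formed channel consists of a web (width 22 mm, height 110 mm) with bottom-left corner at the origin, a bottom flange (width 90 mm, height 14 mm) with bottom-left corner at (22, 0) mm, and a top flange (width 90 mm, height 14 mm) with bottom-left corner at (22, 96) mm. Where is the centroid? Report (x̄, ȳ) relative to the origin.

x̄ = 39.57 mm, ȳ = 55.00 mm

web: A = 22 × 110 = 2420.00, centroid at (11.00, 55.00).
bottom flange: A = 90 × 14 = 1260.00, centroid at (67.00, 7.00).
top flange: A = 90 × 14 = 1260.00, centroid at (67.00, 103.00).
ΣA = 4940.00 mm², ΣAx̄ = 195460.00 mm³, ΣAȳ = 271700.00 mm³.
x̄ = 195460.00/4940.00 = 39.57 mm; ȳ = 271700.00/4940.00 = 55.00 mm.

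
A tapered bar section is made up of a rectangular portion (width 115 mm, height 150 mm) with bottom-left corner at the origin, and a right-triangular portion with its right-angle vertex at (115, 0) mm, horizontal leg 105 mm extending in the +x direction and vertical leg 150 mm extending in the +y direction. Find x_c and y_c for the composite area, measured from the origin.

rectangular portion: A = 115 × 150 = 17250.00, centroid at (57.50, 75.00).
triangular portion: A = ½·105·150 = 7875.00, centroid at (150.00, 50.00).
ΣA = 25125.00 mm², ΣAx_c = 2173125.00 mm³, ΣAy_c = 1687500.00 mm³.
x_c = 2173125.00/25125.00 = 86.49 mm; y_c = 1687500.00/25125.00 = 67.16 mm.

x_c = 86.49 mm, y_c = 67.16 mm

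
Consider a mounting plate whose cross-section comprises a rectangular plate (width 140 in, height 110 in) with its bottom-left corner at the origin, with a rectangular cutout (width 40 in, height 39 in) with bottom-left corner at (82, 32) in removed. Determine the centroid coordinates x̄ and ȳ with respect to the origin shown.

x̄ = 66.39 in, ȳ = 55.39 in

plate: A = 140 × 110 = 15400.00, centroid at (70.00, 55.00).
hole: A = −(40 × 39) = -1560.00, centroid at (102.00, 51.50).
ΣA = 13840.00 in²
ΣAx̄ = (15400.00)(70.00) + (-1560.00)(102.00) = 918880.00 in³
ΣAȳ = (15400.00)(55.00) + (-1560.00)(51.50) = 766660.00 in³
x̄ = 918880.00 / 13840.00 = 66.39 in
ȳ = 766660.00 / 13840.00 = 55.39 in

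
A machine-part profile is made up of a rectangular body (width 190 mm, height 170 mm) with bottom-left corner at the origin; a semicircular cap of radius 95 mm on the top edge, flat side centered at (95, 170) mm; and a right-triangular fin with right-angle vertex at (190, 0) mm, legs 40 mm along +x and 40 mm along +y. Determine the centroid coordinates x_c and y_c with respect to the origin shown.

rectangular body: A = 190 × 170 = 32300.00, centroid at (95.00, 85.00).
semicircular top: A = ½π·95² = 14176.44, centroid at (95.00, 210.32).
triangular fin: A = ½·40·40 = 800.00, centroid at (203.33, 13.33).
ΣA = 47276.44 mm², ΣAx_c = 4577928.17 mm³, ΣAy_c = 5737744.26 mm³.
x_c = 4577928.17/47276.44 = 96.83 mm; y_c = 5737744.26/47276.44 = 121.37 mm.

x_c = 96.83 mm, y_c = 121.37 mm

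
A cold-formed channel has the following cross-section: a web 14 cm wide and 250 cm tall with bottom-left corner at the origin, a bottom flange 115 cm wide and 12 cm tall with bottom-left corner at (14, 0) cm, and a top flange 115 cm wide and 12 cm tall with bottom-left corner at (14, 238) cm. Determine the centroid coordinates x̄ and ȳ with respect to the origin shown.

x̄ = 35.44 cm, ȳ = 125.00 cm

web: A = 14 × 250 = 3500.00, centroid at (7.00, 125.00).
bottom flange: A = 115 × 12 = 1380.00, centroid at (71.50, 6.00).
top flange: A = 115 × 12 = 1380.00, centroid at (71.50, 244.00).
ΣA = 6260.00 cm²
ΣAx̄ = (3500.00)(7.00) + (1380.00)(71.50) + (1380.00)(71.50) = 221840.00 cm³
ΣAȳ = (3500.00)(125.00) + (1380.00)(6.00) + (1380.00)(244.00) = 782500.00 cm³
x̄ = 221840.00 / 6260.00 = 35.44 cm
ȳ = 782500.00 / 6260.00 = 125.00 cm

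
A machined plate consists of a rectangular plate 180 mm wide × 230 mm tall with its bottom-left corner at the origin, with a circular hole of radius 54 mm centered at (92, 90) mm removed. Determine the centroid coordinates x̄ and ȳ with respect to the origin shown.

x̄ = 89.43 mm, ȳ = 122.10 mm

Part | A | x̄ᵢ | ȳᵢ | A·x̄ᵢ | A·ȳᵢ
plate | 41400.00 | 90.00 | 115.00 | 3726000.00 | 4761000.00
hole | -9160.88 | 92.00 | 90.00 | -842801.34 | -824479.58
Σ | 32239.12 |  |  | 2883198.66 | 3936520.42
x̄ = 2883198.66 / 32239.12 = 89.43 mm
ȳ = 3936520.42 / 32239.12 = 122.10 mm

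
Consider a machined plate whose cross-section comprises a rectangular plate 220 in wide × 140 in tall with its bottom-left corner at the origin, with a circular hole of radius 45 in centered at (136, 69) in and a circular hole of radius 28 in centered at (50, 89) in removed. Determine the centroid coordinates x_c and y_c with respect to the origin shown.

x_c = 109.20 in, y_c = 68.16 in

plate: A = 220 × 140 = 30800.00, centroid at (110.00, 70.00).
hole 1: A = −π·45² = -6361.73, centroid at (136.00, 69.00).
hole 2: A = −π·28² = -2463.01, centroid at (50.00, 89.00).
ΣA = 21975.27 in², ΣAx_c = 2399654.95 in³, ΣAy_c = 1497833.20 in³.
x_c = 2399654.95/21975.27 = 109.20 in; y_c = 1497833.20/21975.27 = 68.16 in.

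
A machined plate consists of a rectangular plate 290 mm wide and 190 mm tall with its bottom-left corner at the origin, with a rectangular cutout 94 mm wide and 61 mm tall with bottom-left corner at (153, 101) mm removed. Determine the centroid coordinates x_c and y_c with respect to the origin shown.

Part | A | x̄ᵢ | ȳᵢ | A·x̄ᵢ | A·ȳᵢ
plate | 55100.00 | 145.00 | 95.00 | 7989500.00 | 5234500.00
hole | -5734.00 | 200.00 | 131.50 | -1146800.00 | -754021.00
Σ | 49366.00 |  |  | 6842700.00 | 4480479.00
x_c = 6842700.00 / 49366.00 = 138.61 mm
y_c = 4480479.00 / 49366.00 = 90.76 mm

x_c = 138.61 mm, y_c = 90.76 mm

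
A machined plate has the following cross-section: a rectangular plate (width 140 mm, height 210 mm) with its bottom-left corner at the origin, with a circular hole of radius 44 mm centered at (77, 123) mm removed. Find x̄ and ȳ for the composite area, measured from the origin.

x̄ = 68.17 mm, ȳ = 100.30 mm

plate: A = 140 × 210 = 29400.00, centroid at (70.00, 105.00).
hole: A = −π·44² = -6082.12, centroid at (77.00, 123.00).
ΣA = 23317.88 mm²
ΣAx̄ = (29400.00)(70.00) + (-6082.12)(77.00) = 1589676.50 mm³
ΣAȳ = (29400.00)(105.00) + (-6082.12)(123.00) = 2338898.82 mm³
x̄ = 1589676.50 / 23317.88 = 68.17 mm
ȳ = 2338898.82 / 23317.88 = 100.30 mm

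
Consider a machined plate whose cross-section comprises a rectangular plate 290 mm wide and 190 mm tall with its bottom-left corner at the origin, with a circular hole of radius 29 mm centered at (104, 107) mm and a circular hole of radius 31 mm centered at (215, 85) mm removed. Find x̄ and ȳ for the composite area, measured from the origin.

x̄ = 142.92 mm, ȳ = 94.97 mm

plate: A = 290 × 190 = 55100.00, centroid at (145.00, 95.00).
hole 1: A = −π·29² = -2642.08, centroid at (104.00, 107.00).
hole 2: A = −π·31² = -3019.07, centroid at (215.00, 85.00).
ΣA = 49438.85 mm², ΣAx̄ = 7065623.57 mm³, ΣAȳ = 4695176.51 mm³.
x̄ = 7065623.57/49438.85 = 142.92 mm; ȳ = 4695176.51/49438.85 = 94.97 mm.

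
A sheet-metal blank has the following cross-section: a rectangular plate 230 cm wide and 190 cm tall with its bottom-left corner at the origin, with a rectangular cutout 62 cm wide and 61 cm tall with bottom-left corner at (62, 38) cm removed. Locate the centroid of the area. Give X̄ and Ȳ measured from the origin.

X̄ = 117.08 cm, Ȳ = 97.51 cm

Part | A | x̄ᵢ | ȳᵢ | A·x̄ᵢ | A·ȳᵢ
plate | 43700.00 | 115.00 | 95.00 | 5025500.00 | 4151500.00
hole | -3782.00 | 93.00 | 68.50 | -351726.00 | -259067.00
Σ | 39918.00 |  |  | 4673774.00 | 3892433.00
X̄ = 4673774.00 / 39918.00 = 117.08 cm
Ȳ = 3892433.00 / 39918.00 = 97.51 cm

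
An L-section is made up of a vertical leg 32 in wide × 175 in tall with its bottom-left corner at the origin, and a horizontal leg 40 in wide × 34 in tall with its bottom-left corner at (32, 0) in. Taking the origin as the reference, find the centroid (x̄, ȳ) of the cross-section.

x̄ = 23.03 in, ȳ = 73.72 in

vertical leg: A = 32 × 175 = 5600.00, centroid at (16.00, 87.50).
horizontal leg: A = 40 × 34 = 1360.00, centroid at (52.00, 17.00).
ΣA = 6960.00 in²
ΣAx̄ = (5600.00)(16.00) + (1360.00)(52.00) = 160320.00 in³
ΣAȳ = (5600.00)(87.50) + (1360.00)(17.00) = 513120.00 in³
x̄ = 160320.00 / 6960.00 = 23.03 in
ȳ = 513120.00 / 6960.00 = 73.72 in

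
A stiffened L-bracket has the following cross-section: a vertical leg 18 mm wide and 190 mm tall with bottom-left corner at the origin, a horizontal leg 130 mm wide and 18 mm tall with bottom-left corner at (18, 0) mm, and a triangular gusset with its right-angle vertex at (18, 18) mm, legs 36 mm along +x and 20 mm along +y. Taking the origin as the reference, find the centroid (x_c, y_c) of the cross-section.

x_c = 38.53 mm, y_c = 57.98 mm

vertical leg: A = 18 × 190 = 3420.00, centroid at (9.00, 95.00).
horizontal leg: A = 130 × 18 = 2340.00, centroid at (83.00, 9.00).
gusset: A = ½·36·20 = 360.00, centroid at (30.00, 24.67).
ΣA = 6120.00 mm²
ΣAx_c = (3420.00)(9.00) + (2340.00)(83.00) + (360.00)(30.00) = 235800.00 mm³
ΣAy_c = (3420.00)(95.00) + (2340.00)(9.00) + (360.00)(24.67) = 354840.00 mm³
x_c = 235800.00 / 6120.00 = 38.53 mm
y_c = 354840.00 / 6120.00 = 57.98 mm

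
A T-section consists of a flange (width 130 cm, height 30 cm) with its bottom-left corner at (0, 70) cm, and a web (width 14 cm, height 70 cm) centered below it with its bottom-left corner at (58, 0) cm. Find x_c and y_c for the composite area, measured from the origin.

Part | A | x̄ᵢ | ȳᵢ | A·x̄ᵢ | A·ȳᵢ
web | 980.00 | 65.00 | 35.00 | 63700.00 | 34300.00
flange | 3900.00 | 65.00 | 85.00 | 253500.00 | 331500.00
Σ | 4880.00 |  |  | 317200.00 | 365800.00
x_c = 317200.00 / 4880.00 = 65.00 cm
y_c = 365800.00 / 4880.00 = 74.96 cm

x_c = 65.00 cm, y_c = 74.96 cm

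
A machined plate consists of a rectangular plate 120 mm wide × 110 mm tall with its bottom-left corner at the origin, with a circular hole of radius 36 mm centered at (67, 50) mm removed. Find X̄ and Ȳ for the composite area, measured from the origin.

plate: A = 120 × 110 = 13200.00, centroid at (60.00, 55.00).
hole: A = −π·36² = -4071.50, centroid at (67.00, 50.00).
ΣA = 9128.50 mm², ΣAX̄ = 519209.23 mm³, ΣAȲ = 522424.80 mm³.
X̄ = 519209.23/9128.50 = 56.88 mm; Ȳ = 522424.80/9128.50 = 57.23 mm.

X̄ = 56.88 mm, Ȳ = 57.23 mm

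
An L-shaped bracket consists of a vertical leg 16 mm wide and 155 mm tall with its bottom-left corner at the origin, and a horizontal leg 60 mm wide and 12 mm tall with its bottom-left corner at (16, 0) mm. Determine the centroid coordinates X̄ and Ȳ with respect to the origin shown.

X̄ = 16.55 mm, Ȳ = 61.41 mm

vertical leg: A = 16 × 155 = 2480.00, centroid at (8.00, 77.50).
horizontal leg: A = 60 × 12 = 720.00, centroid at (46.00, 6.00).
ΣA = 3200.00 mm², ΣAX̄ = 52960.00 mm³, ΣAȲ = 196520.00 mm³.
X̄ = 52960.00/3200.00 = 16.55 mm; Ȳ = 196520.00/3200.00 = 61.41 mm.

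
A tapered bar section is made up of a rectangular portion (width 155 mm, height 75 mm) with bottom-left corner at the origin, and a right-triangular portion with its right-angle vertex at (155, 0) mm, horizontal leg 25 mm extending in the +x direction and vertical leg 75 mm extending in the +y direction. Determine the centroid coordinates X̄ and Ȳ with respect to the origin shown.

rectangular portion: A = 155 × 75 = 11625.00, centroid at (77.50, 37.50).
triangular portion: A = ½·25·75 = 937.50, centroid at (163.33, 25.00).
ΣA = 12562.50 mm²
ΣAX̄ = (11625.00)(77.50) + (937.50)(163.33) = 1054062.50 mm³
ΣAȲ = (11625.00)(37.50) + (937.50)(25.00) = 459375.00 mm³
X̄ = 1054062.50 / 12562.50 = 83.91 mm
Ȳ = 459375.00 / 12562.50 = 36.57 mm

X̄ = 83.91 mm, Ȳ = 36.57 mm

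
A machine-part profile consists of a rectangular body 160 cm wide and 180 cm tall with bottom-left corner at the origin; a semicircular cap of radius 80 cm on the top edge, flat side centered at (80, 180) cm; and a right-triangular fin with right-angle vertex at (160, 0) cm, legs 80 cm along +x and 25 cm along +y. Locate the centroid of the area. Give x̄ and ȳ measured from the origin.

x̄ = 82.68 cm, ȳ = 119.22 cm

rectangular body: A = 160 × 180 = 28800.00, centroid at (80.00, 90.00).
semicircular top: A = ½π·80² = 10053.10, centroid at (80.00, 213.95).
triangular fin: A = ½·80·25 = 1000.00, centroid at (186.67, 8.33).
ΣA = 39853.10 cm²
ΣAx̄ = (28800.00)(80.00) + (10053.10)(80.00) + (1000.00)(186.67) = 3294914.39 cm³
ΣAȳ = (28800.00)(90.00) + (10053.10)(213.95) + (1000.00)(8.33) = 4751224.04 cm³
x̄ = 3294914.39 / 39853.10 = 82.68 cm
ȳ = 4751224.04 / 39853.10 = 119.22 cm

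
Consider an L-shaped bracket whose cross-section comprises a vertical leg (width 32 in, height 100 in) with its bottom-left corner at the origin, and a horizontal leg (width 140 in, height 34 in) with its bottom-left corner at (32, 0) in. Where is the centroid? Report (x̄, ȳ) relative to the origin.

vertical leg: A = 32 × 100 = 3200.00, centroid at (16.00, 50.00).
horizontal leg: A = 140 × 34 = 4760.00, centroid at (102.00, 17.00).
ΣA = 7960.00 in², ΣAx̄ = 536720.00 in³, ΣAȳ = 240920.00 in³.
x̄ = 536720.00/7960.00 = 67.43 in; ȳ = 240920.00/7960.00 = 30.27 in.

x̄ = 67.43 in, ȳ = 30.27 in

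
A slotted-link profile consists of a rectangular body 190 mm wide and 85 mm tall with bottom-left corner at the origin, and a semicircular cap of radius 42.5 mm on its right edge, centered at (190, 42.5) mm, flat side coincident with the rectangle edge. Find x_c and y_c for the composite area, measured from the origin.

x_c = 111.89 mm, y_c = 42.50 mm

Part | A | x̄ᵢ | ȳᵢ | A·x̄ᵢ | A·ȳᵢ
rectangular body | 16150.00 | 95.00 | 42.50 | 1534250.00 | 686375.00
semicircular end | 2837.25 | 208.04 | 42.50 | 590254.75 | 120583.16
Σ | 18987.25 |  |  | 2124504.75 | 806958.16
x_c = 2124504.75 / 18987.25 = 111.89 mm
y_c = 806958.16 / 18987.25 = 42.50 mm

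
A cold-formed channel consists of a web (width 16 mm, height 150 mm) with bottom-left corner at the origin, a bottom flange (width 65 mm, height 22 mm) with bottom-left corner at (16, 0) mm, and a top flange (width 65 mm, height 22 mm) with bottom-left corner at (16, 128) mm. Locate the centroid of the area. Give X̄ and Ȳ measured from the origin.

X̄ = 30.02 mm, Ȳ = 75.00 mm

Part | A | x̄ᵢ | ȳᵢ | A·x̄ᵢ | A·ȳᵢ
web | 2400.00 | 8.00 | 75.00 | 19200.00 | 180000.00
bottom flange | 1430.00 | 48.50 | 11.00 | 69355.00 | 15730.00
top flange | 1430.00 | 48.50 | 139.00 | 69355.00 | 198770.00
Σ | 5260.00 |  |  | 157910.00 | 394500.00
X̄ = 157910.00 / 5260.00 = 30.02 mm
Ȳ = 394500.00 / 5260.00 = 75.00 mm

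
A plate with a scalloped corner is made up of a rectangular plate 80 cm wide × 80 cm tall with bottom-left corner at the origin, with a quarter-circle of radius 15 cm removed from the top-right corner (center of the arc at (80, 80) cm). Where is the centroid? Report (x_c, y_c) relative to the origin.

x_c = 39.04 cm, y_c = 39.04 cm

plate: A = 80 × 80 = 6400.00, centroid at (40.00, 40.00).
removed quarter-circle: A = −¼π·15² = -176.71, centroid at (73.63, 73.63).
ΣA = 6223.29 cm²
ΣAx_c = (6400.00)(40.00) + (-176.71)(73.63) = 242987.83 cm³
ΣAy_c = (6400.00)(40.00) + (-176.71)(73.63) = 242987.83 cm³
x_c = 242987.83 / 6223.29 = 39.04 cm
y_c = 242987.83 / 6223.29 = 39.04 cm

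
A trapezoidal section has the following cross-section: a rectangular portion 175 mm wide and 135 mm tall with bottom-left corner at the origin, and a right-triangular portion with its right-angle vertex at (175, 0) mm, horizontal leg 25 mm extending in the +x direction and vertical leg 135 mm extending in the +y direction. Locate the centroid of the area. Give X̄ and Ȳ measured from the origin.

X̄ = 93.89 mm, Ȳ = 66.00 mm

rectangular portion: A = 175 × 135 = 23625.00, centroid at (87.50, 67.50).
triangular portion: A = ½·25·135 = 1687.50, centroid at (183.33, 45.00).
ΣA = 25312.50 mm², ΣAX̄ = 2376562.50 mm³, ΣAȲ = 1670625.00 mm³.
X̄ = 2376562.50/25312.50 = 93.89 mm; Ȳ = 1670625.00/25312.50 = 66.00 mm.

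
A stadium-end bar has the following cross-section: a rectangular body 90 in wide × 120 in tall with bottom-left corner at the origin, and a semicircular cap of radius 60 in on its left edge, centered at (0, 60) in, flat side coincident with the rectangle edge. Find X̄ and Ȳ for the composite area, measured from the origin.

Part | A | x̄ᵢ | ȳᵢ | A·x̄ᵢ | A·ȳᵢ
rectangular body | 10800.00 | 45.00 | 60.00 | 486000.00 | 648000.00
semicircular end | 5654.87 | -25.46 | 60.00 | -144000.00 | 339292.01
Σ | 16454.87 |  |  | 342000.00 | 987292.01
X̄ = 342000.00 / 16454.87 = 20.78 in
Ȳ = 987292.01 / 16454.87 = 60.00 in

X̄ = 20.78 in, Ȳ = 60.00 in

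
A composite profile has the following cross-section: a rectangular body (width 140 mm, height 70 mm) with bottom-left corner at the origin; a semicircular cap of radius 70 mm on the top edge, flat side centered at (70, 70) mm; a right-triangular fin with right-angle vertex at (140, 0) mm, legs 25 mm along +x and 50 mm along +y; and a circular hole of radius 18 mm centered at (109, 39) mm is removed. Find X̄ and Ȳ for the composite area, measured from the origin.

Part | A | x̄ᵢ | ȳᵢ | A·x̄ᵢ | A·ȳᵢ
rectangular body | 9800.00 | 70.00 | 35.00 | 686000.00 | 343000.00
semicircular top | 7696.90 | 70.00 | 99.71 | 538783.14 | 767449.81
triangular fin | 625.00 | 148.33 | 16.67 | 92708.33 | 10416.67
hole | -1017.88 | 109.00 | 39.00 | -110948.49 | -39697.16
Σ | 17104.03 |  |  | 1206542.99 | 1081169.31
X̄ = 1206542.99 / 17104.03 = 70.54 mm
Ȳ = 1081169.31 / 17104.03 = 63.21 mm

X̄ = 70.54 mm, Ȳ = 63.21 mm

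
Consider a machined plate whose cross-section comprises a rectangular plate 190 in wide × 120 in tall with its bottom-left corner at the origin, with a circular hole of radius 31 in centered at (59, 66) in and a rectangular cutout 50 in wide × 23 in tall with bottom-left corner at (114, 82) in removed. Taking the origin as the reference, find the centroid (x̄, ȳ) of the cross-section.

x̄ = 98.12 in, ȳ = 56.96 in

plate: A = 190 × 120 = 22800.00, centroid at (95.00, 60.00).
hole 1: A = −π·31² = -3019.07, centroid at (59.00, 66.00).
hole 2: A = −(50 × 23) = -1150.00, centroid at (139.00, 93.50).
ΣA = 18630.93 in², ΣAx̄ = 1828024.84 in³, ΣAȳ = 1061216.34 in³.
x̄ = 1828024.84/18630.93 = 98.12 in; ȳ = 1061216.34/18630.93 = 56.96 in.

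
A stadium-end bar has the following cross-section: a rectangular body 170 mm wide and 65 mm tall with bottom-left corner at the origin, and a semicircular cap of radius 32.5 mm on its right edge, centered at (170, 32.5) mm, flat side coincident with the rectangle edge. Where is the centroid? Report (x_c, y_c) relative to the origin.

rectangular body: A = 170 × 65 = 11050.00, centroid at (85.00, 32.50).
semicircular end: A = ½π·32.5² = 1659.15, centroid at (183.79, 32.50).
ΣA = 12709.15 mm², ΣAx_c = 1244191.53 mm³, ΣAy_c = 413047.49 mm³.
x_c = 1244191.53/12709.15 = 97.90 mm; y_c = 413047.49/12709.15 = 32.50 mm.

x_c = 97.90 mm, y_c = 32.50 mm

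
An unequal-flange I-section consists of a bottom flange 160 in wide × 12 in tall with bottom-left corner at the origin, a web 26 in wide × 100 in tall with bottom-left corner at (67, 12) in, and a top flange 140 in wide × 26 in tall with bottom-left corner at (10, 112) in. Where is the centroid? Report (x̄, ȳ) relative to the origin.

x̄ = 80.00 in, ȳ = 76.93 in

bottom flange: A = 160 × 12 = 1920.00, centroid at (80.00, 6.00).
web: A = 26 × 100 = 2600.00, centroid at (80.00, 62.00).
top flange: A = 140 × 26 = 3640.00, centroid at (80.00, 125.00).
ΣA = 8160.00 in²
ΣAx̄ = (1920.00)(80.00) + (2600.00)(80.00) + (3640.00)(80.00) = 652800.00 in³
ΣAȳ = (1920.00)(6.00) + (2600.00)(62.00) + (3640.00)(125.00) = 627720.00 in³
x̄ = 652800.00 / 8160.00 = 80.00 in
ȳ = 627720.00 / 8160.00 = 76.93 in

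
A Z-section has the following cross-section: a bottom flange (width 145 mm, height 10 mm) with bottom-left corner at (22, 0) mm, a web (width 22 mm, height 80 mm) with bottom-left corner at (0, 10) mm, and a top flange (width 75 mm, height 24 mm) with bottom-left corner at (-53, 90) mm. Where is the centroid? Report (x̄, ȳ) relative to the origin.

bottom flange: A = 145 × 10 = 1450.00, centroid at (94.50, 5.00).
web: A = 22 × 80 = 1760.00, centroid at (11.00, 50.00).
top flange: A = 75 × 24 = 1800.00, centroid at (-15.50, 102.00).
ΣA = 5010.00 mm², ΣAx̄ = 128485.00 mm³, ΣAȳ = 278850.00 mm³.
x̄ = 128485.00/5010.00 = 25.65 mm; ȳ = 278850.00/5010.00 = 55.66 mm.

x̄ = 25.65 mm, ȳ = 55.66 mm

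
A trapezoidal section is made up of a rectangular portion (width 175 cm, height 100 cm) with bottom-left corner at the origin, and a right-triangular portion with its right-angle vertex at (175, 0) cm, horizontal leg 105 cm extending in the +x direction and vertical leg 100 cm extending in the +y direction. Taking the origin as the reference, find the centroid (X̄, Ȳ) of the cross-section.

X̄ = 115.77 cm, Ȳ = 46.15 cm

Part | A | x̄ᵢ | ȳᵢ | A·x̄ᵢ | A·ȳᵢ
rectangular portion | 17500.00 | 87.50 | 50.00 | 1531250.00 | 875000.00
triangular portion | 5250.00 | 210.00 | 33.33 | 1102500.00 | 175000.00
Σ | 22750.00 |  |  | 2633750.00 | 1050000.00
X̄ = 2633750.00 / 22750.00 = 115.77 cm
Ȳ = 1050000.00 / 22750.00 = 46.15 cm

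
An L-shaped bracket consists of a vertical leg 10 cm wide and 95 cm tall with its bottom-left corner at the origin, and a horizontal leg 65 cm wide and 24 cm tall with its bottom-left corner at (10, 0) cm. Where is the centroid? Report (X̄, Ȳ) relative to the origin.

X̄ = 28.31 cm, Ȳ = 25.44 cm

vertical leg: A = 10 × 95 = 950.00, centroid at (5.00, 47.50).
horizontal leg: A = 65 × 24 = 1560.00, centroid at (42.50, 12.00).
ΣA = 2510.00 cm²
ΣAX̄ = (950.00)(5.00) + (1560.00)(42.50) = 71050.00 cm³
ΣAȲ = (950.00)(47.50) + (1560.00)(12.00) = 63845.00 cm³
X̄ = 71050.00 / 2510.00 = 28.31 cm
Ȳ = 63845.00 / 2510.00 = 25.44 cm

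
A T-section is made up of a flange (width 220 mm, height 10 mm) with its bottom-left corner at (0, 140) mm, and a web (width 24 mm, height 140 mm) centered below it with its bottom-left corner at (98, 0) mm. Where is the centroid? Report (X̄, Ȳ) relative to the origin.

X̄ = 110.00 mm, Ȳ = 99.68 mm

Part | A | x̄ᵢ | ȳᵢ | A·x̄ᵢ | A·ȳᵢ
web | 3360.00 | 110.00 | 70.00 | 369600.00 | 235200.00
flange | 2200.00 | 110.00 | 145.00 | 242000.00 | 319000.00
Σ | 5560.00 |  |  | 611600.00 | 554200.00
X̄ = 611600.00 / 5560.00 = 110.00 mm
Ȳ = 554200.00 / 5560.00 = 99.68 mm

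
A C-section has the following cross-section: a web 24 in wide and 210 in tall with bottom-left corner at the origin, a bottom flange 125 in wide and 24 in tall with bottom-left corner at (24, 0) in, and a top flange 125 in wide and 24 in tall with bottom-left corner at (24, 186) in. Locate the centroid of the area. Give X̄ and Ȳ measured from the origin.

web: A = 24 × 210 = 5040.00, centroid at (12.00, 105.00).
bottom flange: A = 125 × 24 = 3000.00, centroid at (86.50, 12.00).
top flange: A = 125 × 24 = 3000.00, centroid at (86.50, 198.00).
ΣA = 11040.00 in², ΣAX̄ = 579480.00 in³, ΣAȲ = 1159200.00 in³.
X̄ = 579480.00/11040.00 = 52.49 in; Ȳ = 1159200.00/11040.00 = 105.00 in.

X̄ = 52.49 in, Ȳ = 105.00 in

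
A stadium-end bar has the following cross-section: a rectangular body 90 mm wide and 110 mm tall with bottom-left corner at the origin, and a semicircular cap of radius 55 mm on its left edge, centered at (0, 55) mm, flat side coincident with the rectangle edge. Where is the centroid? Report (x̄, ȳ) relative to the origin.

x̄ = 22.84 mm, ȳ = 55.00 mm

rectangular body: A = 90 × 110 = 9900.00, centroid at (45.00, 55.00).
semicircular end: A = ½π·55² = 4751.66, centroid at (-23.34, 55.00).
ΣA = 14651.66 mm², ΣAx̄ = 334583.33 mm³, ΣAȳ = 805841.24 mm³.
x̄ = 334583.33/14651.66 = 22.84 mm; ȳ = 805841.24/14651.66 = 55.00 mm.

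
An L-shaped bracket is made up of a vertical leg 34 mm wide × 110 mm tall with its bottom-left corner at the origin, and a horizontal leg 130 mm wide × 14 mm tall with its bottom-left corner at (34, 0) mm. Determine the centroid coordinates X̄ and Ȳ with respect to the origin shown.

vertical leg: A = 34 × 110 = 3740.00, centroid at (17.00, 55.00).
horizontal leg: A = 130 × 14 = 1820.00, centroid at (99.00, 7.00).
ΣA = 5560.00 mm²
ΣAX̄ = (3740.00)(17.00) + (1820.00)(99.00) = 243760.00 mm³
ΣAȲ = (3740.00)(55.00) + (1820.00)(7.00) = 218440.00 mm³
X̄ = 243760.00 / 5560.00 = 43.84 mm
Ȳ = 218440.00 / 5560.00 = 39.29 mm

X̄ = 43.84 mm, Ȳ = 39.29 mm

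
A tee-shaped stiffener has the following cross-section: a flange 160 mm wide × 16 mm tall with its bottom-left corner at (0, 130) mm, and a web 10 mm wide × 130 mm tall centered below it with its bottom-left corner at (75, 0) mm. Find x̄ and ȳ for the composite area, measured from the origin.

x̄ = 80.00 mm, ȳ = 113.41 mm

web: A = 10 × 130 = 1300.00, centroid at (80.00, 65.00).
flange: A = 160 × 16 = 2560.00, centroid at (80.00, 138.00).
ΣA = 3860.00 mm²
ΣAx̄ = (1300.00)(80.00) + (2560.00)(80.00) = 308800.00 mm³
ΣAȳ = (1300.00)(65.00) + (2560.00)(138.00) = 437780.00 mm³
x̄ = 308800.00 / 3860.00 = 80.00 mm
ȳ = 437780.00 / 3860.00 = 113.41 mm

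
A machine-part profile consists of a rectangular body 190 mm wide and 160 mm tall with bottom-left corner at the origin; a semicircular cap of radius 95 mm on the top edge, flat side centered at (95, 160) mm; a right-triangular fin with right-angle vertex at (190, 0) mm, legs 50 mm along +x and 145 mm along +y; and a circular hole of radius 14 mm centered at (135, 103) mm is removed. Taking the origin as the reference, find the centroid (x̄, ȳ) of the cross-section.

Part | A | x̄ᵢ | ȳᵢ | A·x̄ᵢ | A·ȳᵢ
rectangular body | 30400.00 | 95.00 | 80.00 | 2888000.00 | 2432000.00
semicircular top | 14176.44 | 95.00 | 200.32 | 1346761.50 | 2839813.23
triangular fin | 3625.00 | 206.67 | 48.33 | 749166.67 | 175208.33
hole | -615.75 | 135.00 | 103.00 | -83126.54 | -63422.47
Σ | 47585.68 |  |  | 4900801.63 | 5383599.09
x̄ = 4900801.63 / 47585.68 = 102.99 mm
ȳ = 5383599.09 / 47585.68 = 113.13 mm

x̄ = 102.99 mm, ȳ = 113.13 mm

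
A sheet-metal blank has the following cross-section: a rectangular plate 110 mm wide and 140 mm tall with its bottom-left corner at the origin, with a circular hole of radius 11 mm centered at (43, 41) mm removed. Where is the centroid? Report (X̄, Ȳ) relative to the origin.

plate: A = 110 × 140 = 15400.00, centroid at (55.00, 70.00).
hole: A = −π·11² = -380.13, centroid at (43.00, 41.00).
ΣA = 15019.87 mm²
ΣAX̄ = (15400.00)(55.00) + (-380.13)(43.00) = 830654.29 mm³
ΣAȲ = (15400.00)(70.00) + (-380.13)(41.00) = 1062414.56 mm³
X̄ = 830654.29 / 15019.87 = 55.30 mm
Ȳ = 1062414.56 / 15019.87 = 70.73 mm

X̄ = 55.30 mm, Ȳ = 70.73 mm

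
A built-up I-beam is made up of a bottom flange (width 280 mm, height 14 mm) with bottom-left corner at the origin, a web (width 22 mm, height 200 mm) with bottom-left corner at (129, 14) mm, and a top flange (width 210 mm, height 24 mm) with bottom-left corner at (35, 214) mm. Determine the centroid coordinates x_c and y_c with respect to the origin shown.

bottom flange: A = 280 × 14 = 3920.00, centroid at (140.00, 7.00).
web: A = 22 × 200 = 4400.00, centroid at (140.00, 114.00).
top flange: A = 210 × 24 = 5040.00, centroid at (140.00, 226.00).
ΣA = 13360.00 mm², ΣAx_c = 1870400.00 mm³, ΣAy_c = 1668080.00 mm³.
x_c = 1870400.00/13360.00 = 140.00 mm; y_c = 1668080.00/13360.00 = 124.86 mm.

x_c = 140.00 mm, y_c = 124.86 mm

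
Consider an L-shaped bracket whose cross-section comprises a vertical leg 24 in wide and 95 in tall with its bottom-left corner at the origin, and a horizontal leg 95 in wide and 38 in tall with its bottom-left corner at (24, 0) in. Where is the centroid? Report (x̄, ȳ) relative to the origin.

x̄ = 48.47 in, ȳ = 30.03 in

vertical leg: A = 24 × 95 = 2280.00, centroid at (12.00, 47.50).
horizontal leg: A = 95 × 38 = 3610.00, centroid at (71.50, 19.00).
ΣA = 5890.00 in², ΣAx̄ = 285475.00 in³, ΣAȳ = 176890.00 in³.
x̄ = 285475.00/5890.00 = 48.47 in; ȳ = 176890.00/5890.00 = 30.03 in.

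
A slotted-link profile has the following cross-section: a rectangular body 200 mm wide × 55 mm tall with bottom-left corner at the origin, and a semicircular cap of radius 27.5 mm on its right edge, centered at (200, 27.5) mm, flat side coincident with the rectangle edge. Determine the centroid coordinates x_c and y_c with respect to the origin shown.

x_c = 110.88 mm, y_c = 27.50 mm

rectangular body: A = 200 × 55 = 11000.00, centroid at (100.00, 27.50).
semicircular end: A = ½π·27.5² = 1187.91, centroid at (211.67, 27.50).
ΣA = 12187.91 mm², ΣAx_c = 1351447.53 mm³, ΣAy_c = 335167.65 mm³.
x_c = 1351447.53/12187.91 = 110.88 mm; y_c = 335167.65/12187.91 = 27.50 mm.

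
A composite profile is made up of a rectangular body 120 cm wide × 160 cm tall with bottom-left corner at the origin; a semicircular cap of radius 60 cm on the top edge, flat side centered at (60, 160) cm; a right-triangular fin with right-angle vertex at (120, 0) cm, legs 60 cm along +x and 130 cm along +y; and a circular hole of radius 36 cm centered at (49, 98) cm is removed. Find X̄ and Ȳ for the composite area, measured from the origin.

X̄ = 74.45 cm, Ȳ = 95.40 cm

Part | A | x̄ᵢ | ȳᵢ | A·x̄ᵢ | A·ȳᵢ
rectangular body | 19200.00 | 60.00 | 80.00 | 1152000.00 | 1536000.00
semicircular top | 5654.87 | 60.00 | 185.46 | 339292.01 | 1048778.68
triangular fin | 3900.00 | 140.00 | 43.33 | 546000.00 | 169000.00
hole | -4071.50 | 49.00 | 98.00 | -199503.70 | -399007.40
Σ | 24683.36 |  |  | 1837788.31 | 2354771.28
X̄ = 1837788.31 / 24683.36 = 74.45 cm
Ȳ = 2354771.28 / 24683.36 = 95.40 cm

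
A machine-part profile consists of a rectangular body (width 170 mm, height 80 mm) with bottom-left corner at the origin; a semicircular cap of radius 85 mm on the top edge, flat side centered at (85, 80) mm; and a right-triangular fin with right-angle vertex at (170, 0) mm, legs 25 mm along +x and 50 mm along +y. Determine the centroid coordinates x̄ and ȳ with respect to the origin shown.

x̄ = 87.28 mm, ȳ = 73.19 mm

rectangular body: A = 170 × 80 = 13600.00, centroid at (85.00, 40.00).
semicircular top: A = ½π·85² = 11349.00, centroid at (85.00, 116.08).
triangular fin: A = ½·25·50 = 625.00, centroid at (178.33, 16.67).
ΣA = 25574.00 mm², ΣAx̄ = 2232123.63 mm³, ΣAȳ = 1871753.61 mm³.
x̄ = 2232123.63/25574.00 = 87.28 mm; ȳ = 1871753.61/25574.00 = 73.19 mm.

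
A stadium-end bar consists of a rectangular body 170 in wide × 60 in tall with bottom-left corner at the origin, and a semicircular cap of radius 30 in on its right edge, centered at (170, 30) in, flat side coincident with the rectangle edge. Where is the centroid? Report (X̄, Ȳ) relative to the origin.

X̄ = 96.90 in, Ȳ = 30.00 in

rectangular body: A = 170 × 60 = 10200.00, centroid at (85.00, 30.00).
semicircular end: A = ½π·30² = 1413.72, centroid at (182.73, 30.00).
ΣA = 11613.72 in², ΣAX̄ = 1125331.84 in³, ΣAȲ = 348411.50 in³.
X̄ = 1125331.84/11613.72 = 96.90 in; Ȳ = 348411.50/11613.72 = 30.00 in.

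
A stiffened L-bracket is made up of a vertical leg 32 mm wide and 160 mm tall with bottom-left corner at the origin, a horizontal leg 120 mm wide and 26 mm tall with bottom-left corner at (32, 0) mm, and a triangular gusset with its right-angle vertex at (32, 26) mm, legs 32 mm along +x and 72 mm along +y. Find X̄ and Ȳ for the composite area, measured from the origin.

vertical leg: A = 32 × 160 = 5120.00, centroid at (16.00, 80.00).
horizontal leg: A = 120 × 26 = 3120.00, centroid at (92.00, 13.00).
gusset: A = ½·32·72 = 1152.00, centroid at (42.67, 50.00).
ΣA = 9392.00 mm²
ΣAX̄ = (5120.00)(16.00) + (3120.00)(92.00) + (1152.00)(42.67) = 418112.00 mm³
ΣAȲ = (5120.00)(80.00) + (3120.00)(13.00) + (1152.00)(50.00) = 507760.00 mm³
X̄ = 418112.00 / 9392.00 = 44.52 mm
Ȳ = 507760.00 / 9392.00 = 54.06 mm

X̄ = 44.52 mm, Ȳ = 54.06 mm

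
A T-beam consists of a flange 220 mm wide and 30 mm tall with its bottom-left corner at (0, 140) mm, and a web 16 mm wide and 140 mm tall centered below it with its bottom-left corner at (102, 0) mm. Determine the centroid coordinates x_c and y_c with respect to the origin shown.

x_c = 110.00 mm, y_c = 133.46 mm

web: A = 16 × 140 = 2240.00, centroid at (110.00, 70.00).
flange: A = 220 × 30 = 6600.00, centroid at (110.00, 155.00).
ΣA = 8840.00 mm², ΣAx_c = 972400.00 mm³, ΣAy_c = 1179800.00 mm³.
x_c = 972400.00/8840.00 = 110.00 mm; y_c = 1179800.00/8840.00 = 133.46 mm.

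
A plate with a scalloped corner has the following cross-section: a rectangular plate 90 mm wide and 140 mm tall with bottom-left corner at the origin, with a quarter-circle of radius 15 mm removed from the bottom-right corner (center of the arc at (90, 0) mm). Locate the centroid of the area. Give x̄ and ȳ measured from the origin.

plate: A = 90 × 140 = 12600.00, centroid at (45.00, 70.00).
removed quarter-circle: A = −¼π·15² = -176.71, centroid at (83.63, 6.37).
ΣA = 12423.29 mm², ΣAx̄ = 552220.69 mm³, ΣAȳ = 880875.00 mm³.
x̄ = 552220.69/12423.29 = 44.45 mm; ȳ = 880875.00/12423.29 = 70.91 mm.

x̄ = 44.45 mm, ȳ = 70.91 mm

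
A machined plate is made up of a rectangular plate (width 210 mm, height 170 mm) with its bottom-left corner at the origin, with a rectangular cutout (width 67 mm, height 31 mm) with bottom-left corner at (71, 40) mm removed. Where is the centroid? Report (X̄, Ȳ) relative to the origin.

X̄ = 105.03 mm, Ȳ = 86.82 mm

Part | A | x̄ᵢ | ȳᵢ | A·x̄ᵢ | A·ȳᵢ
plate | 35700.00 | 105.00 | 85.00 | 3748500.00 | 3034500.00
hole | -2077.00 | 104.50 | 55.50 | -217046.50 | -115273.50
Σ | 33623.00 |  |  | 3531453.50 | 2919226.50
X̄ = 3531453.50 / 33623.00 = 105.03 mm
Ȳ = 2919226.50 / 33623.00 = 86.82 mm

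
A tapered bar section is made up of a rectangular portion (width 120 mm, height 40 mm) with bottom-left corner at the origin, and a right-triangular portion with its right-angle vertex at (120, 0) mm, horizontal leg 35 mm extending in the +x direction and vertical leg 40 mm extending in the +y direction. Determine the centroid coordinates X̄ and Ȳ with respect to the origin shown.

X̄ = 69.12 mm, Ȳ = 19.15 mm

rectangular portion: A = 120 × 40 = 4800.00, centroid at (60.00, 20.00).
triangular portion: A = ½·35·40 = 700.00, centroid at (131.67, 13.33).
ΣA = 5500.00 mm², ΣAX̄ = 380166.67 mm³, ΣAȲ = 105333.33 mm³.
X̄ = 380166.67/5500.00 = 69.12 mm; Ȳ = 105333.33/5500.00 = 19.15 mm.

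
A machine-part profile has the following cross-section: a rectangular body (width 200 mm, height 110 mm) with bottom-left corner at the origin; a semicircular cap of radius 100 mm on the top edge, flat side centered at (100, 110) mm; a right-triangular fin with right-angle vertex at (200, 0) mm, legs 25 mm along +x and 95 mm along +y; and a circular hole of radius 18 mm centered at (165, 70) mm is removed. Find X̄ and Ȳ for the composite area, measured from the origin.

Part | A | x̄ᵢ | ȳᵢ | A·x̄ᵢ | A·ȳᵢ
rectangular body | 22000.00 | 100.00 | 55.00 | 2200000.00 | 1210000.00
semicircular top | 15707.96 | 100.00 | 152.44 | 1570796.33 | 2394542.63
triangular fin | 1187.50 | 208.33 | 31.67 | 247395.83 | 37604.17
hole | -1017.88 | 165.00 | 70.00 | -167949.54 | -71251.32
Σ | 37877.59 |  |  | 3850242.62 | 3570895.47
X̄ = 3850242.62 / 37877.59 = 101.65 mm
Ȳ = 3570895.47 / 37877.59 = 94.27 mm

X̄ = 101.65 mm, Ȳ = 94.27 mm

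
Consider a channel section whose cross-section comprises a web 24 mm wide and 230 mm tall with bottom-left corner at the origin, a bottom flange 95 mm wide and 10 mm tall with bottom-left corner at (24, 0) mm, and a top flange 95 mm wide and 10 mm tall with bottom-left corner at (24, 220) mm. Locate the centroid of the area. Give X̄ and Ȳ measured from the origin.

X̄ = 27.24 mm, Ȳ = 115.00 mm

web: A = 24 × 230 = 5520.00, centroid at (12.00, 115.00).
bottom flange: A = 95 × 10 = 950.00, centroid at (71.50, 5.00).
top flange: A = 95 × 10 = 950.00, centroid at (71.50, 225.00).
ΣA = 7420.00 mm²
ΣAX̄ = (5520.00)(12.00) + (950.00)(71.50) + (950.00)(71.50) = 202090.00 mm³
ΣAȲ = (5520.00)(115.00) + (950.00)(5.00) + (950.00)(225.00) = 853300.00 mm³
X̄ = 202090.00 / 7420.00 = 27.24 mm
Ȳ = 853300.00 / 7420.00 = 115.00 mm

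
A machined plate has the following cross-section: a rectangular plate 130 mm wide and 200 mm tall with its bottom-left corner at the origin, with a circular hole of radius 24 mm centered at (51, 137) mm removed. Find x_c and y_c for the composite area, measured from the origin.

Part | A | x̄ᵢ | ȳᵢ | A·x̄ᵢ | A·ȳᵢ
plate | 26000.00 | 65.00 | 100.00 | 1690000.00 | 2600000.00
hole | -1809.56 | 51.00 | 137.00 | -92287.43 | -247909.36
Σ | 24190.44 |  |  | 1597712.57 | 2352090.64
x_c = 1597712.57 / 24190.44 = 66.05 mm
y_c = 2352090.64 / 24190.44 = 97.23 mm

x_c = 66.05 mm, y_c = 97.23 mm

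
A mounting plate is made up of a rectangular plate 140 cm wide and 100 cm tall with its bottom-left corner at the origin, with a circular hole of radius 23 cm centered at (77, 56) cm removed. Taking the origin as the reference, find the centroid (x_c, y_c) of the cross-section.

plate: A = 140 × 100 = 14000.00, centroid at (70.00, 50.00).
hole: A = −π·23² = -1661.90, centroid at (77.00, 56.00).
ΣA = 12338.10 cm², ΣAx_c = 852033.51 cm³, ΣAy_c = 606933.46 cm³.
x_c = 852033.51/12338.10 = 69.06 cm; y_c = 606933.46/12338.10 = 49.19 cm.

x_c = 69.06 cm, y_c = 49.19 cm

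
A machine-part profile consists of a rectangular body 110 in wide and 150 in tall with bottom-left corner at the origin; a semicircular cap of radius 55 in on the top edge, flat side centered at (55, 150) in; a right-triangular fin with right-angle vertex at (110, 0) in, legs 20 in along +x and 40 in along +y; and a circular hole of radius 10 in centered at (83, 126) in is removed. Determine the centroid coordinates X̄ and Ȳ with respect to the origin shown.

X̄ = 55.74 in, Ȳ = 94.99 in

Part | A | x̄ᵢ | ȳᵢ | A·x̄ᵢ | A·ȳᵢ
rectangular body | 16500.00 | 55.00 | 75.00 | 907500.00 | 1237500.00
semicircular top | 4751.66 | 55.00 | 173.34 | 261341.24 | 823665.50
triangular fin | 400.00 | 116.67 | 13.33 | 46666.67 | 5333.33
hole | -314.16 | 83.00 | 126.00 | -26075.22 | -39584.07
Σ | 21337.50 |  |  | 1189432.69 | 2026914.77
X̄ = 1189432.69 / 21337.50 = 55.74 in
Ȳ = 2026914.77 / 21337.50 = 94.99 in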